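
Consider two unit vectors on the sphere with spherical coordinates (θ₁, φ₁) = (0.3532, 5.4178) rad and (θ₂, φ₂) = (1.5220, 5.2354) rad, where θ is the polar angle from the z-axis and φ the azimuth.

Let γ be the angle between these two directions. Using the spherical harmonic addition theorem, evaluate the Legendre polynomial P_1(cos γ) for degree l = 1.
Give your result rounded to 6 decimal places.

0.385525

Summing Y*_{l m}(θ₁,φ₁)·Y_{l m}(θ₂,φ₂) over m ∈ [−1, 1]; prefactor 4π/(2·1+1) = 4.188790:
  [-1]  conj(Y_{1,-1})(Ω₁) = +0.077482-0.090986i ; Y_{1,-1}(Ω₂) = +0.172366+0.298952i ; Δ = +0.040556+0.007481i
  [+0]  conj(Y_{1,0})(Ω₁) = +0.458441-0.000000i ; Y_{1,0}(Ω₂) = +0.023833+0.000000i ; Δ = +0.010926+0.000000i
  [+1]  conj(Y_{1,1})(Ω₁) = -0.077482-0.090986i ; Y_{1,1}(Ω₂) = -0.172366+0.298952i ; Δ = +0.040556-0.007481i
Accumulated sum +0.092037+0.000000i; after 4π/(2l+1) scaling, +0.385525+0.000000i ⇒ P_1 = 0.385525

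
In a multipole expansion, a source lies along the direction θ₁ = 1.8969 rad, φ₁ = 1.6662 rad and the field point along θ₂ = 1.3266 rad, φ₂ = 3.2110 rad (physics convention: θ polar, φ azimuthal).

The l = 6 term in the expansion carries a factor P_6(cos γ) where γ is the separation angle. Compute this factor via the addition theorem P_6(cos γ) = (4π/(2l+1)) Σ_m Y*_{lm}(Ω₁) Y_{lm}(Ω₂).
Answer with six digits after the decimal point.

Expand P_6 via completeness: Σ_{m} conj(Y_{6,m}) at Ω₁ times Y_{6,m} at Ω₂ —
  term(m=-6) = (-0.139054, -0.021867)   from Y*(Ω₁)=(-0.293445, -0.189093), Y(Ω₂)=(0.368760, -0.163108)
  term(m=-5) = (-0.018449, 0.141132)   from Y*(Ω₁)=(0.187765, -0.363303), Y(Ω₂)=(-0.327292, 0.118373)
  term(m=-4) = (-0.004159, -0.000434)   from Y*(Ω₁)=(0.034369, 0.013792), Y(Ω₂)=(-0.108587, 0.030946)
  term(m=-3) = (0.008770, -0.112223)   from Y*(Ω₁)=(0.093707, -0.318415), Y(Ω₂)=(0.331810, -0.070106)
  term(m=-2) = (0.002709, 0.000141)   from Y*(Ω₁)=(0.143403, 0.027699), Y(Ω₂)=(0.018392, -0.002570)
  term(m=-1) = (-0.002394, 0.092057)   from Y*(Ω₁)=(0.027020, -0.282356), Y(Ω₂)=(-0.323877, 0.022516)
  term(m=+0) = (0.001178, 0.000000)   from Y*(Ω₁)=(0.172136, -0.000000), Y(Ω₂)=(0.006842, 0.000000)
  term(m=+1) = (-0.002394, -0.092057)   from Y*(Ω₁)=(-0.027020, -0.282356), Y(Ω₂)=(0.323877, 0.022516)
  term(m=+2) = (0.002709, -0.000141)   from Y*(Ω₁)=(0.143403, -0.027699), Y(Ω₂)=(0.018392, 0.002570)
  term(m=+3) = (0.008770, 0.112223)   from Y*(Ω₁)=(-0.093707, -0.318415), Y(Ω₂)=(-0.331810, -0.070106)
  term(m=+4) = (-0.004159, 0.000434)   from Y*(Ω₁)=(0.034369, -0.013792), Y(Ω₂)=(-0.108587, -0.030946)
  term(m=+5) = (-0.018449, -0.141132)   from Y*(Ω₁)=(-0.187765, -0.363303), Y(Ω₂)=(0.327292, 0.118373)
  term(m=+6) = (-0.139054, 0.021867)   from Y*(Ω₁)=(-0.293445, 0.189093), Y(Ω₂)=(0.368760, 0.163108)
Σ over m = (-0.303975, -0.000000); ×(4π/13) → (-0.293835, -0.000000). Real part: -0.293835

-0.293835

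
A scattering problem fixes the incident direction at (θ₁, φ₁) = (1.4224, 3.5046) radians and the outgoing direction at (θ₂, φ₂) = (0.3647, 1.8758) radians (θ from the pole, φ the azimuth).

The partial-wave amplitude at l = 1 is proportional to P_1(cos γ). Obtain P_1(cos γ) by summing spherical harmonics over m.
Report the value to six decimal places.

Expand P_1 via completeness: Σ_{m} conj(Y_{1,m}) at Ω₁ times Y_{1,m} at Ω₂ —
  [-1]  conj(Y_{1,-1})(Ω₁) = -0.319430-0.121332i ; Y_{1,-1}(Ω₂) = -0.037005-0.117540i ; Δ = -0.002441+0.042036i
  [+0]  conj(Y_{1,0})(Ω₁) = +0.072241-0.000000i ; Y_{1,0}(Ω₂) = +0.456468+0.000000i ; Δ = +0.032976+0.000000i
  [+1]  conj(Y_{1,1})(Ω₁) = +0.319430-0.121332i ; Y_{1,1}(Ω₂) = +0.037005-0.117540i ; Δ = -0.002441-0.042036i
Total Σ_m = +0.028094+0.000000i. Multiply by 4.188790: +0.117679+0.000000i. P_1(cos γ) = 0.117679

0.117679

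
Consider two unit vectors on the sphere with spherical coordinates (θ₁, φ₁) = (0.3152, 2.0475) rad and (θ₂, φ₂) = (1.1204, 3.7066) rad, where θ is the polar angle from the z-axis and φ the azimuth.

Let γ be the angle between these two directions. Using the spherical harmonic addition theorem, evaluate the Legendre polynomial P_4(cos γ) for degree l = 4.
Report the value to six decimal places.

Term-by-term m-sum for l=4 (normalisation 4π/9 = 1.396263):
  m=-4: (-0.001348, 0.003859) × (-0.184870, -0.224343) = (0.001115, -0.000411)  (running Σ = (0.001115, -0.000411))
  m=-3: (0.035103, -0.004971) × (0.049263, 0.394518) = (0.003691, 0.013604)  (running Σ = (0.004805, 0.013193))
  m=-2: (-0.099148, -0.139650) × (0.037773, -0.080072) = (-0.014927, 0.002664)  (running Σ = (-0.010122, 0.015857))
  m=-1: (-0.212879, 0.412214) × (0.262051, -0.166127) = (0.012695, 0.143386)  (running Σ = (0.002573, 0.159243))
  m=0: (0.473824, -0.000000) × (-0.151087, 0.000000) = (-0.071588, 0.000000)  (running Σ = (-0.069016, 0.159243))
  m=1: (0.212879, 0.412214) × (-0.262051, -0.166127) = (0.012695, -0.143386)  (running Σ = (-0.056321, 0.015857))
  m=2: (-0.099148, 0.139650) × (0.037773, 0.080072) = (-0.014927, -0.002664)  (running Σ = (-0.071248, 0.013193))
  m=3: (-0.035103, -0.004971) × (-0.049263, 0.394518) = (0.003691, -0.013604)  (running Σ = (-0.067558, -0.000411))
  m=4: (-0.001348, -0.003859) × (-0.184870, 0.224343) = (0.001115, 0.000411)  (running Σ = (-0.066443, 0.000000))
Total Σ_m = (-0.066443, 0.000000). Multiply by 1.396263: (-0.092772, 0.000000). P_4(cos γ) = -0.092772

-0.092772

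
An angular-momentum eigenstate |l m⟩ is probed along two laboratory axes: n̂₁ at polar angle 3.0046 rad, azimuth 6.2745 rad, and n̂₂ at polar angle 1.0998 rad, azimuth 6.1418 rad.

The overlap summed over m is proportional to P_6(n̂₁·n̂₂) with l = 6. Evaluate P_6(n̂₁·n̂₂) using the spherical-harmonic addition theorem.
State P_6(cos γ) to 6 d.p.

0.185291

Summing Y*_{l m}(θ₁,φ₁)·Y_{l m}(θ₂,φ₂) over m ∈ [−6, 6]; prefactor 4π/(2·6+1) = 0.966644:
  m=-6: +0.000003-0.000000i × +0.159954+0.181463i = +0.000001+0.000001i  (running Σ = +0.000001+0.000001i)
  m=-5: -0.000079+0.000003i × +0.324449+0.277144i = -0.000026-0.000021i  (running Σ = -0.000026-0.000020i)
  m=-4: +0.001215-0.000042i × +0.240289+0.152511i = +0.000298+0.000175i  (running Σ = +0.000272+0.000155i)
  m=-3: -0.012806+0.000334i × -0.140108-0.063268i = +0.001815+0.000763i  (running Σ = +0.002088+0.000918i)
  m=-2: +0.091805-0.001595i × -0.324661-0.094332i = -0.029956-0.008142i  (running Σ = -0.027868-0.007224i)
  m=-1: -0.409078+0.003553i × +0.036588+0.005208i = -0.014986-0.002000i  (running Σ = -0.042854-0.009224i)
  m=0: +0.826196-0.000000i × +0.335748+0.000000i = +0.277393+0.000000i  (running Σ = +0.234539-0.009224i)
  m=1: +0.409078+0.003553i × -0.036588+0.005208i = -0.014986+0.002000i  (running Σ = +0.219553-0.007224i)
  m=2: +0.091805+0.001595i × -0.324661+0.094332i = -0.029956+0.008142i  (running Σ = +0.189597+0.000918i)
  m=3: +0.012806+0.000334i × +0.140108-0.063268i = +0.001815-0.000763i  (running Σ = +0.191413+0.000155i)
  m=4: +0.001215+0.000042i × +0.240289-0.152511i = +0.000298-0.000175i  (running Σ = +0.191711-0.000020i)
  m=5: +0.000079+0.000003i × -0.324449+0.277144i = -0.000026+0.000021i  (running Σ = +0.191684+0.000001i)
  m=6: +0.000003+0.000000i × +0.159954-0.181463i = +0.000001-0.000001i  (running Σ = +0.191685-0.000000i)
Σ over m = +0.191685-0.000000i; ×(4π/13) → +0.185291-0.000000i. Real part: 0.185291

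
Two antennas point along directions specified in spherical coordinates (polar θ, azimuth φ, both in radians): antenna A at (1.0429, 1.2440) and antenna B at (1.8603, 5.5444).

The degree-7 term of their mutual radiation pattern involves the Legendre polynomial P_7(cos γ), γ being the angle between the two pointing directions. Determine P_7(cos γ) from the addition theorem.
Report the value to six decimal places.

Summing Y*_{l m}(θ₁,φ₁)·Y_{l m}(θ₂,φ₂) over m ∈ [−7, 7]; prefactor 4π/(2·7+1) = 0.837758:
  m=-7: Y*=-0.135353+0.117944i  Y=+0.164565-0.332898i  product +0.016989+0.064468i
  m=-6: Y*=+0.148909+0.362279i  Y=+0.114251+0.397804i  product -0.127103+0.100628i
  m=-5: Y*=+0.404947-0.025621i  Y=-0.015017-0.009255i  product -0.006318-0.003363i
  m=-4: Y*=+0.016013-0.059329i  Y=-0.337034+0.063579i  product -0.001625+0.021014i
  m=-3: Y*=+0.268989+0.180262i  Y=+0.083731-0.111164i  product +0.042561-0.014808i
  m=-2: Y*=+0.172958-0.132466i  Y=-0.026677-0.285322i  product -0.042409-0.045815i
  m=-1: Y*=+0.077824+0.229604i  Y=+0.133353+0.121467i  product -0.017511+0.040071i
  m=+0: Y*=+0.251712-0.000000i  Y=+0.267042+0.000000i  product +0.067218+0.000000i
  m=+1: Y*=-0.077824+0.229604i  Y=-0.133353+0.121467i  product -0.017511-0.040071i
  m=+2: Y*=+0.172958+0.132466i  Y=-0.026677+0.285322i  product -0.042409+0.045815i
  m=+3: Y*=-0.268989+0.180262i  Y=-0.083731-0.111164i  product +0.042561+0.014808i
  m=+4: Y*=+0.016013+0.059329i  Y=-0.337034-0.063579i  product -0.001625-0.021014i
  m=+5: Y*=-0.404947-0.025621i  Y=+0.015017-0.009255i  product -0.006318+0.003363i
  m=+6: Y*=+0.148909-0.362279i  Y=+0.114251-0.397804i  product -0.127103-0.100628i
  m=+7: Y*=+0.135353+0.117944i  Y=-0.164565-0.332898i  product +0.016989-0.064468i
Accumulated sum -0.203615-0.000000i; after 4π/(2l+1) scaling, -0.170580-0.000000i ⇒ P_7 = -0.170580

-0.170580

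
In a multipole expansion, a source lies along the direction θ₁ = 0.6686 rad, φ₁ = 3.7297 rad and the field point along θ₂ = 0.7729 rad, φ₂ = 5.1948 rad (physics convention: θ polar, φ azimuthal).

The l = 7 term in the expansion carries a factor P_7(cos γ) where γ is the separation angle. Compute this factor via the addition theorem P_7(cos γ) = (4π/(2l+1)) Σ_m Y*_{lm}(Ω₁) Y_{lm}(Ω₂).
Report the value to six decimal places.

Addition theorem: P_7(cos γ) = (4π/15) Σ_m Y*_{lm}(Ω₁) Y_{lm}(Ω₂), m = −7…7:
  m=-7: +0.009867+0.014559i × +0.009430+0.039336i = -0.000480+0.000525i  (running Σ = -0.000480+0.000525i)
  m=-6: -0.077138-0.031442i × +0.150469+0.037961i = -0.010413-0.007659i  (running Σ = -0.010893-0.007134i)
  m=-5: +0.230512-0.046981i × +0.229798-0.257021i = +0.040896-0.070042i  (running Σ = +0.030003-0.077176i)
  m=-4: -0.299762+0.302028i × -0.160596-0.428155i = +0.177455+0.079840i  (running Σ = +0.207458+0.002664i)
  m=-3: +0.084017-0.428705i × -0.251674-0.031257i = -0.034545+0.105268i  (running Σ = +0.172914+0.107932i)
  m=-2: +0.026930+0.064671i × +0.118656-0.171235i = +0.014269+0.003062i  (running Σ = +0.187183+0.110994i)
  m=-1: +0.309583+0.206436i × -0.167151-0.319186i = +0.014144-0.133321i  (running Σ = +0.201327-0.022327i)
  m=0: -0.194678-0.000000i × +0.105841+0.000000i = -0.020605-0.000000i  (running Σ = +0.180722-0.022327i)
  m=1: -0.309583+0.206436i × +0.167151-0.319186i = +0.014144+0.133321i  (running Σ = +0.194866+0.110994i)
  m=2: +0.026930-0.064671i × +0.118656+0.171235i = +0.014269-0.003062i  (running Σ = +0.209136+0.107932i)
  m=3: -0.084017-0.428705i × +0.251674-0.031257i = -0.034545-0.105268i  (running Σ = +0.174591+0.002664i)
  m=4: -0.299762-0.302028i × -0.160596+0.428155i = +0.177455-0.079840i  (running Σ = +0.352046-0.077176i)
  m=5: -0.230512-0.046981i × -0.229798-0.257021i = +0.040896+0.070042i  (running Σ = +0.392942-0.007134i)
  m=6: -0.077138+0.031442i × +0.150469-0.037961i = -0.010413+0.007659i  (running Σ = +0.382529+0.000525i)
  m=7: -0.009867+0.014559i × -0.009430+0.039336i = -0.000480-0.000525i  (running Σ = +0.382049-0.000000i)
Accumulated sum +0.382049-0.000000i; after 4π/(2l+1) scaling, +0.320065-0.000000i ⇒ P_7 = 0.320065

0.320065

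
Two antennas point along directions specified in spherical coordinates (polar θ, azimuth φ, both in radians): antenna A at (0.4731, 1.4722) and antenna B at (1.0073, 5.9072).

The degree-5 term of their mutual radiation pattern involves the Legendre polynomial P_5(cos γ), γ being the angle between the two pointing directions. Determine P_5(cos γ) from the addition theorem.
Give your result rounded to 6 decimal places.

Addition theorem: P_5(cos γ) = (4π/11) Σ_m Y*_{lm}(Ω₁) Y_{lm}(Ω₂), m = −5…5:
  term(m=-5) = (-0.001796, 0.000334)   from Y*(Ω₁)=(0.004314, 0.008030), Y(Ω₂)=(-0.060973, 0.190917)
  term(m=-4) = (0.010036, 0.020194)   from Y*(Ω₁)=(0.051992, -0.021639), Y(Ω₂)=(0.026751, 0.399543)
  term(m=-3) = (0.048619, -0.044271)   from Y*(Ω₁)=(-0.058491, -0.191945), Y(Ω₂)=(0.140420, 0.296086)
  term(m=-2) = (0.034174, 0.021178)   from Y*(Ω₁)=(-0.422982, 0.084507), Y(Ω₂)=(-0.068074, -0.063668)
  term(m=-1) = (0.042990, -0.150984)   from Y*(Ω₁)=(0.044417, 0.449036), Y(Ω₂)=(-0.323603, -0.127747)
  term(m=+0) = (-0.000928, -0.000000)   from Y*(Ω₁)=(-0.094828, -0.000000), Y(Ω₂)=(0.009781, 0.000000)
  term(m=+1) = (0.042990, 0.150984)   from Y*(Ω₁)=(-0.044417, 0.449036), Y(Ω₂)=(0.323603, -0.127747)
  term(m=+2) = (0.034174, -0.021178)   from Y*(Ω₁)=(-0.422982, -0.084507), Y(Ω₂)=(-0.068074, 0.063668)
  term(m=+3) = (0.048619, 0.044271)   from Y*(Ω₁)=(0.058491, -0.191945), Y(Ω₂)=(-0.140420, 0.296086)
  term(m=+4) = (0.010036, -0.020194)   from Y*(Ω₁)=(0.051992, 0.021639), Y(Ω₂)=(0.026751, -0.399543)
  term(m=+5) = (-0.001796, -0.000334)   from Y*(Ω₁)=(-0.004314, 0.008030), Y(Ω₂)=(0.060973, 0.190917)
Total Σ_m = (0.267118, 0.000000). Multiply by 1.142397: (0.305155, 0.000000). P_5(cos γ) = 0.305155

0.305155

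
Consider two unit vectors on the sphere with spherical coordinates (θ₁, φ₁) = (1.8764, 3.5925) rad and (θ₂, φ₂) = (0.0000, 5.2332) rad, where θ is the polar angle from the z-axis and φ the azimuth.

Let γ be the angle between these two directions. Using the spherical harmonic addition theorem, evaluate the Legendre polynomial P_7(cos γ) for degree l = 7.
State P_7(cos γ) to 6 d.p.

0.222755

Term-by-term m-sum for l=7 (normalisation 4π/15 = 0.837758):
  term(m=-7) = +0.000000+0.000000i   from Y*(Ω₁)=+0.358699+0.005294i, Y(Ω₂)=+0.000000+0.000000i
  term(m=-6) = +0.000000+0.000000i   from Y*(Ω₁)=+0.383827-0.178895i, Y(Ω₂)=+0.000000+0.000000i
  term(m=-5) = +0.000000+0.000000i   from Y*(Ω₁)=+0.032324-0.039668i, Y(Ω₂)=+0.000000+0.000000i
  term(m=-4) = +0.000000+0.000000i   from Y*(Ω₁)=-0.076829+0.323989i, Y(Ω₂)=+0.000000-0.000000i
  term(m=-3) = +0.000000+0.000000i   from Y*(Ω₁)=+0.037424+0.168882i, Y(Ω₂)=+0.000000-0.000000i
  term(m=-2) = +0.000000+0.000000i   from Y*(Ω₁)=-0.165002-0.208705i, Y(Ω₂)=-0.000000+0.000000i
  term(m=-1) = +0.000000-0.000000i   from Y*(Ω₁)=-0.190935-0.092446i, Y(Ω₂)=+0.000000+0.000000i
  term(m=+0) = +0.265894+0.000000i   from Y*(Ω₁)=+0.243370-0.000000i, Y(Ω₂)=+1.092548+0.000000i
  term(m=+1) = +0.000000+0.000000i   from Y*(Ω₁)=+0.190935-0.092446i, Y(Ω₂)=+0.000000+0.000000i
  term(m=+2) = +0.000000+0.000000i   from Y*(Ω₁)=-0.165002+0.208705i, Y(Ω₂)=+0.000000-0.000000i
  term(m=+3) = +0.000000-0.000000i   from Y*(Ω₁)=-0.037424+0.168882i, Y(Ω₂)=-0.000000+0.000000i
  term(m=+4) = +0.000000+0.000000i   from Y*(Ω₁)=-0.076829-0.323989i, Y(Ω₂)=-0.000000+0.000000i
  term(m=+5) = +0.000000-0.000000i   from Y*(Ω₁)=-0.032324-0.039668i, Y(Ω₂)=+0.000000+0.000000i
  term(m=+6) = +0.000000+0.000000i   from Y*(Ω₁)=+0.383827+0.178895i, Y(Ω₂)=+0.000000+0.000000i
  term(m=+7) = -0.000000+0.000000i   from Y*(Ω₁)=-0.358699+0.005294i, Y(Ω₂)=+0.000000+0.000000i
Total Σ_m = +0.265894+0.000000i. Multiply by 0.837758: +0.222755+0.000000i. P_7(cos γ) = 0.222755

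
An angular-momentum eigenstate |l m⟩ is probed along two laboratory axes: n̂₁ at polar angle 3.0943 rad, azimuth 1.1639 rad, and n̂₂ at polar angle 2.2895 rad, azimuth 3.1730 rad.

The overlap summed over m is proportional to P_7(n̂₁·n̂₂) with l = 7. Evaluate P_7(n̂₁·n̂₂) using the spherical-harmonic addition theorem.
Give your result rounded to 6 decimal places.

Addition theorem: P_7(cos γ) = (4π/15) Σ_m Y*_{lm}(Ω₁) Y_{lm}(Ω₂), m = −7…7:
  m=-7: -0.00000 + 0.00000j × -0.06678 + 0.01492j = 0.00000 - 0.00000j  (running Σ = 0.00000 - 0.00000j)
  m=-6: -0.00000 - 0.00000j × -0.21999 + 0.04195j = 0.00000 + 0.00000j  (running Σ = 0.00000 + 0.00000j)
  m=-5: 0.00000 - 0.00000j × -0.40579 + 0.06425j = -0.00000 + 0.00000j  (running Σ = -0.00000 + 0.00000j)
  m=-4: 0.00000 + 0.00004j × -0.40545 + 0.05121j = -0.00000 - 0.00001j  (running Σ = -0.00000 - 0.00001j)
  m=-3: -0.00087 - 0.00032j × -0.05927 + 0.00560j = 0.00005 + 0.00001j  (running Σ = 0.00005 - 0.00000j)
  m=-2: 0.01142 - 0.01209j × 0.33851 - 0.02129j = 0.00361 - 0.00433j  (running Σ = 0.00366 - 0.00434j)
  m=-1: 0.07533 + 0.17481j × 0.21868 - 0.00687j = 0.01768 + 0.03771j  (running Σ = 0.02133 + 0.03338j)
  m=0: -1.05860 + 0.00000j × -0.28191 + 0.00000j = 0.29843 + 0.00000j  (running Σ = 0.31977 + 0.03338j)
  m=1: -0.07533 + 0.17481j × -0.21868 - 0.00687j = 0.01768 - 0.03771j  (running Σ = 0.33744 - 0.00434j)
  m=2: 0.01142 + 0.01209j × 0.33851 + 0.02129j = 0.00361 + 0.00433j  (running Σ = 0.34105 - 0.00000j)
  m=3: 0.00087 - 0.00032j × 0.05927 + 0.00560j = 0.00005 - 0.00001j  (running Σ = 0.34110 - 0.00001j)
  m=4: 0.00000 - 0.00004j × -0.40545 - 0.05121j = -0.00000 + 0.00001j  (running Σ = 0.34110 + 0.00000j)
  m=5: -0.00000 - 0.00000j × 0.40579 + 0.06425j = -0.00000 - 0.00000j  (running Σ = 0.34110 + 0.00000j)
  m=6: -0.00000 + 0.00000j × -0.21999 - 0.04195j = 0.00000 - 0.00000j  (running Σ = 0.34110 - 0.00000j)
  m=7: 0.00000 + 0.00000j × 0.06678 + 0.01492j = 0.00000 + 0.00000j  (running Σ = 0.34110 + 0.00000j)
Σ over m = 0.34110 + 0.00000j; ×(4π/15) → 0.28576 + 0.00000j. Real part: 0.285760

0.285760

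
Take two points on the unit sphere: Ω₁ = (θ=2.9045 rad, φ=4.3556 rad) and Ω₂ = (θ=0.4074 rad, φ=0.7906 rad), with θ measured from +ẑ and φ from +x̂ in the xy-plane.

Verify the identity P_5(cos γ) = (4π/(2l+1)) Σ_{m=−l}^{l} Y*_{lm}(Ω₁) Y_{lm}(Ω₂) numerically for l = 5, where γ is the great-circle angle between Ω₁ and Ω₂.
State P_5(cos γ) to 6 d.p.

Expand P_5 via completeness: Σ_{m} conj(Y_{5,m}) at Ω₁ times Y_{5,m} at Ω₂ —
  m=-5: Y*=-0.000324+0.000070i  Y=-0.003121+0.003287i  product +0.000001-0.000001i
  m=-4: Y*=-0.000622+0.004297i  Y=-0.033207+0.000691i  product +0.000018-0.000143i
  m=-3: Y*=+0.029511+0.016138i  Y=-0.101783-0.098655i  product -0.001412-0.004554i
  m=-2: Y*=+0.126045-0.109126i  Y=-0.003886-0.373505i  product -0.041249-0.046654i
  m=-1: Y*=-0.171288-0.459536i  Y=+0.367935-0.371783i  product -0.233871-0.105397i
  m=+0: Y*=-0.580029-0.000000i  Y=+0.081730+0.000000i  product -0.047406-0.000000i
  m=+1: Y*=+0.171288-0.459536i  Y=-0.367935-0.371783i  product -0.233871+0.105397i
  m=+2: Y*=+0.126045+0.109126i  Y=-0.003886+0.373505i  product -0.041249+0.046654i
  m=+3: Y*=-0.029511+0.016138i  Y=+0.101783-0.098655i  product -0.001412+0.004554i
  m=+4: Y*=-0.000622-0.004297i  Y=-0.033207-0.000691i  product +0.000018+0.000143i
  m=+5: Y*=+0.000324+0.000070i  Y=+0.003121+0.003287i  product +0.000001+0.000001i
Accumulated sum -0.600431-0.000000i; after 4π/(2l+1) scaling, -0.685931-0.000000i ⇒ P_5 = -0.685931

-0.685931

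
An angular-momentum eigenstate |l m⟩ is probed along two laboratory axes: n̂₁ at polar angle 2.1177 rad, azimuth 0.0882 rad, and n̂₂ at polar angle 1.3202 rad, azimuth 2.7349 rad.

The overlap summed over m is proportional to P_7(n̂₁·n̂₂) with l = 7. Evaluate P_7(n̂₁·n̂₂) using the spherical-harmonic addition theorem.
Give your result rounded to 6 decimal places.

0.402175

Term-by-term m-sum for l=7 (normalisation 4π/15 = 0.837758):
  term(m=-7) = +0.062983+0.021058i   from Y*(Ω₁)=+0.135228+0.096011i, Y(Ω₂)=+0.383167-0.116324i
  term(m=-6) = +0.142759-0.024834i   from Y*(Ω₁)=-0.326135-0.190738i, Y(Ω₂)=-0.292984+0.247497i
  term(m=-5) = -0.020703+0.016306i   from Y*(Ω₁)=+0.379513+0.179131i, Y(Ω₂)=-0.028028+0.056194i
  term(m=-4) = -0.014690+0.033912i   from Y*(Ω₁)=-0.098321-0.036202i, Y(Ω₂)=+0.019733-0.352175i
  term(m=-3) = -0.001356-0.015708i   from Y*(Ω₁)=-0.292130-0.079154i, Y(Ω₂)=+0.017898+0.048922i
  term(m=-2) = +0.044667+0.068026i   from Y*(Ω₁)=+0.250700+0.044688i, Y(Ω₂)=+0.219560+0.232207i
  term(m=-1) = -0.017230-0.009299i   from Y*(Ω₁)=+0.206038+0.018220i, Y(Ω₂)=-0.086934-0.037443i
  term(m=+0) = +0.087199+0.000000i   from Y*(Ω₁)=-0.283721-0.000000i, Y(Ω₂)=-0.307339+0.000000i
  term(m=+1) = -0.017230+0.009299i   from Y*(Ω₁)=-0.206038+0.018220i, Y(Ω₂)=+0.086934-0.037443i
  term(m=+2) = +0.044667-0.068026i   from Y*(Ω₁)=+0.250700-0.044688i, Y(Ω₂)=+0.219560-0.232207i
  term(m=+3) = -0.001356+0.015708i   from Y*(Ω₁)=+0.292130-0.079154i, Y(Ω₂)=-0.017898+0.048922i
  term(m=+4) = -0.014690-0.033912i   from Y*(Ω₁)=-0.098321+0.036202i, Y(Ω₂)=+0.019733+0.352175i
  term(m=+5) = -0.020703-0.016306i   from Y*(Ω₁)=-0.379513+0.179131i, Y(Ω₂)=+0.028028+0.056194i
  term(m=+6) = +0.142759+0.024834i   from Y*(Ω₁)=-0.326135+0.190738i, Y(Ω₂)=-0.292984-0.247497i
  term(m=+7) = +0.062983-0.021058i   from Y*(Ω₁)=-0.135228+0.096011i, Y(Ω₂)=-0.383167-0.116324i
Accumulated sum +0.480061-0.000000i; after 4π/(2l+1) scaling, +0.402175-0.000000i ⇒ P_7 = 0.402175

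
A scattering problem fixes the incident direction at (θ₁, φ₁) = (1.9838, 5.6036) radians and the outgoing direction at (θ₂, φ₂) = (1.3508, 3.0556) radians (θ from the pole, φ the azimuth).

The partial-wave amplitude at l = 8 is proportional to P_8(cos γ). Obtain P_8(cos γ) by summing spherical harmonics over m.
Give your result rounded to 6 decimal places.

Addition theorem: P_8(cos γ) = (4π/17) Σ_m Y*_{lm}(Ω₁) Y_{lm}(Ω₂), m = −8…8:
  [-8]  conj(Y_{8,-8})(Ω₁) = 0.16915 + 0.19120j ; Y_{8,-8}(Ω₂) = 0.32759 + 0.26924j ; Δ = 0.00393 + 0.10818j
  [-7]  conj(Y_{8,-7})(Ω₁) = -0.02000 - 0.44703j ; Y_{8,-7}(Ω₂) = -0.31262 - 0.21477j ; Δ = -0.08976 + 0.14404j
  [-6]  conj(Y_{8,-6})(Ω₁) = -0.18668 + 0.25343j ; Y_{8,-6}(Ω₂) = -0.08079 - 0.04583j ; Δ = 0.02670 - 0.01192j
  [-5]  conj(Y_{8,-5})(Ω₁) = -0.11877 + 0.03113j ; Y_{8,-5}(Ω₂) = 0.32634 + 0.14965j ; Δ = -0.04342 - 0.00762j
  [-4]  conj(Y_{8,-4})(Ω₁) = 0.32595 + 0.14683j ; Y_{8,-4}(Ω₂) = -0.02622 - 0.00939j ; Δ = -0.00717 - 0.00691j
  [-3]  conj(Y_{8,-3})(Ω₁) = -0.02142 - 0.04239j ; Y_{8,-3}(Ω₂) = -0.31694 - 0.08363j ; Δ = 0.00325 + 0.01523j
  [-2]  conj(Y_{8,-2})(Ω₁) = 0.06837 - 0.31823j ; Y_{8,-2}(Ω₂) = 0.07950 + 0.01381j ; Δ = 0.00983 - 0.02436j
  [-1]  conj(Y_{8,-1})(Ω₁) = -0.08891 + 0.07184j ; Y_{8,-1}(Ω₂) = 0.30852 + 0.02660j ; Δ = -0.02934 + 0.01980j
  [+0]  conj(Y_{8,0})(Ω₁) = -0.30913 + 0.00000j ; Y_{8,0}(Ω₂) = -0.09588 + 0.00000j ; Δ = 0.02964 + 0.00000j
  [+1]  conj(Y_{8,1})(Ω₁) = 0.08891 + 0.07184j ; Y_{8,1}(Ω₂) = -0.30852 + 0.02660j ; Δ = -0.02934 - 0.01980j
  [+2]  conj(Y_{8,2})(Ω₁) = 0.06837 + 0.31823j ; Y_{8,2}(Ω₂) = 0.07950 - 0.01381j ; Δ = 0.00983 + 0.02436j
  [+3]  conj(Y_{8,3})(Ω₁) = 0.02142 - 0.04239j ; Y_{8,3}(Ω₂) = 0.31694 - 0.08363j ; Δ = 0.00325 - 0.01523j
  [+4]  conj(Y_{8,4})(Ω₁) = 0.32595 - 0.14683j ; Y_{8,4}(Ω₂) = -0.02622 + 0.00939j ; Δ = -0.00717 + 0.00691j
  [+5]  conj(Y_{8,5})(Ω₁) = 0.11877 + 0.03113j ; Y_{8,5}(Ω₂) = -0.32634 + 0.14965j ; Δ = -0.04342 + 0.00762j
  [+6]  conj(Y_{8,6})(Ω₁) = -0.18668 - 0.25343j ; Y_{8,6}(Ω₂) = -0.08079 + 0.04583j ; Δ = 0.02670 + 0.01192j
  [+7]  conj(Y_{8,7})(Ω₁) = 0.02000 - 0.44703j ; Y_{8,7}(Ω₂) = 0.31262 - 0.21477j ; Δ = -0.08976 - 0.14404j
  [+8]  conj(Y_{8,8})(Ω₁) = 0.16915 - 0.19120j ; Y_{8,8}(Ω₂) = 0.32759 - 0.26924j ; Δ = 0.00393 - 0.10818j
Σ over m = -0.22231 - 0.00000j; ×(4π/17) → -0.16433 - 0.00000j. Real part: -0.164333

-0.164333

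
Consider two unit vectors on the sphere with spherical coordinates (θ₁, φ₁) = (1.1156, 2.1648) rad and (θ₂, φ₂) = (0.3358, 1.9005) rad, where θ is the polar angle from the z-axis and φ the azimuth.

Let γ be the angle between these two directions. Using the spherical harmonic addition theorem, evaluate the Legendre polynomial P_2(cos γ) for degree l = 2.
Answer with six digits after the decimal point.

Expand P_2 via completeness: Σ_{m} conj(Y_{2,m}) at Ω₁ times Y_{2,m} at Ω₂ —
  term(m=-2) = 0.01129 + 0.00659j   from Y*(Ω₁)=-0.11639 - 0.28906j, Y(Ω₂)=-0.03315 + 0.02570j
  term(m=-1) = 0.07078 + 0.01915j   from Y*(Ω₁)=-0.17074 + 0.25280j, Y(Ω₂)=-0.07782 - 0.22741j
  term(m=+0) = -0.06997 + 0.00000j   from Y*(Ω₁)=-0.13251 + 0.00000j, Y(Ω₂)=0.52804 + 0.00000j
  term(m=+1) = 0.07078 - 0.01915j   from Y*(Ω₁)=0.17074 + 0.25280j, Y(Ω₂)=0.07782 - 0.22741j
  term(m=+2) = 0.01129 - 0.00659j   from Y*(Ω₁)=-0.11639 + 0.28906j, Y(Ω₂)=-0.03315 - 0.02570j
Σ over m = 0.09415 - 0.00000j; ×(4π/5) → 0.23663 - 0.00000j. Real part: 0.236632

0.236632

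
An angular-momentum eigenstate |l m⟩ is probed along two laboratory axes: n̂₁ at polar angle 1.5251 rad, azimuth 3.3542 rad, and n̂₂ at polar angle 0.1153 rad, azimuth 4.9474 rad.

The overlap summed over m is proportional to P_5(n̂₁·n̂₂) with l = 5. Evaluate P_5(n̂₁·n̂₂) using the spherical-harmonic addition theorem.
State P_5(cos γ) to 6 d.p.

0.079570

Term-by-term m-sum for l=5 (normalisation 4π/11 = 1.142397):
  term(m=-5) = (-0.000000, -0.000004)   from Y*(Ω₁)=(-0.224495, -0.403463), Y(Ω₂)=(0.000009, 0.000004)
  term(m=-4) = (0.000017, -0.000002)   from Y*(Ω₁)=(0.044043, 0.050179), Y(Ω₂)=(0.000151, -0.000206)
  term(m=-3) = (-0.000094, -0.001402)   from Y*(Ω₁)=(0.271857, 0.201490), Y(Ω₂)=(-0.002690, -0.003162)
  term(m=-2) = (0.003350, -0.000150)   from Y*(Ω₁)=(-0.069936, -0.031670), Y(Ω₂)=(-0.038942, 0.019782)
  term(m=-1) = (-0.001957, -0.087344)   from Y*(Ω₁)=(-0.303636, -0.065546), Y(Ω₂)=(0.065491, 0.273523)
  term(m=+0) = (0.067022, 0.000000)   from Y*(Ω₁)=(0.079356, -0.000000), Y(Ω₂)=(0.844567, 0.000000)
  term(m=+1) = (-0.001957, 0.087344)   from Y*(Ω₁)=(0.303636, -0.065546), Y(Ω₂)=(-0.065491, 0.273523)
  term(m=+2) = (0.003350, 0.000150)   from Y*(Ω₁)=(-0.069936, 0.031670), Y(Ω₂)=(-0.038942, -0.019782)
  term(m=+3) = (-0.000094, 0.001402)   from Y*(Ω₁)=(-0.271857, 0.201490), Y(Ω₂)=(0.002690, -0.003162)
  term(m=+4) = (0.000017, 0.000002)   from Y*(Ω₁)=(0.044043, -0.050179), Y(Ω₂)=(0.000151, 0.000206)
  term(m=+5) = (-0.000000, 0.000004)   from Y*(Ω₁)=(0.224495, -0.403463), Y(Ω₂)=(-0.000009, 0.000004)
Accumulated sum (0.069652, -0.000000); after 4π/(2l+1) scaling, (0.079570, -0.000000) ⇒ P_5 = 0.079570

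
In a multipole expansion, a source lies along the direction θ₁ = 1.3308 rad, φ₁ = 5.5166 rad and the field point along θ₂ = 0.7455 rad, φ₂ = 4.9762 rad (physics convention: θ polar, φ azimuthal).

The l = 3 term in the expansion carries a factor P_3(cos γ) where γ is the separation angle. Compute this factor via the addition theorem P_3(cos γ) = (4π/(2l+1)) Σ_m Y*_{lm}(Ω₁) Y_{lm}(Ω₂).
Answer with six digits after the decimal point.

Addition theorem: P_3(cos γ) = (4π/7) Σ_m Y*_{lm}(Ω₁) Y_{lm}(Ω₂), m = −3…3:
  [-3]  conj(Y_{3,-3})(Ω₁) = -0.25469 - 0.28520j ; Y_{3,-3}(Ω₂) = -0.09264 - 0.09153j ; Δ = -0.00251 + 0.04973j
  [-2]  conj(Y_{3,-2})(Ω₁) = 0.00862 - 0.22904j ; Y_{3,-2}(Ω₂) = -0.29853 + 0.17396j ; Δ = 0.03727 + 0.06988j
  [-1]  conj(Y_{3,-1})(Ω₁) = -0.16223 + 0.15624j ; Y_{3,-1}(Ω₂) = 0.09714 + 0.35964j ; Δ = -0.07195 - 0.04317j
  [+0]  conj(Y_{3,0})(Ω₁) = -0.24105 + 0.00000j ; Y_{3,0}(Ω₂) = -0.08245 + 0.00000j ; Δ = 0.01988 + 0.00000j
  [+1]  conj(Y_{3,1})(Ω₁) = 0.16223 + 0.15624j ; Y_{3,1}(Ω₂) = -0.09714 + 0.35964j ; Δ = -0.07195 + 0.04317j
  [+2]  conj(Y_{3,2})(Ω₁) = 0.00862 + 0.22904j ; Y_{3,2}(Ω₂) = -0.29853 - 0.17396j ; Δ = 0.03727 - 0.06988j
  [+3]  conj(Y_{3,3})(Ω₁) = 0.25469 - 0.28520j ; Y_{3,3}(Ω₂) = 0.09264 - 0.09153j ; Δ = -0.00251 - 0.04973j
Accumulated sum -0.05450 + 0.00000j; after 4π/(2l+1) scaling, -0.09784 + 0.00000j ⇒ P_3 = -0.097838

-0.097838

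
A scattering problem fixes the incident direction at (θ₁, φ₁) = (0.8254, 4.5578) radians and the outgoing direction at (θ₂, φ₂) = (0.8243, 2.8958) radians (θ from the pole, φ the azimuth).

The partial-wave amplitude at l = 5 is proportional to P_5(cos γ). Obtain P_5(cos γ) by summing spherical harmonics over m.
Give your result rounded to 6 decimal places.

Term-by-term m-sum for l=5 (normalisation 4π/11 = 1.142397):
  term(m=-5) = -0.00433 + 0.00883j   from Y*(Ω₁)=-0.06943 - 0.07118j, Y(Ω₂)=-0.03316 - 0.09321j
  term(m=-4) = 0.07847 + 0.02997j   from Y*(Ω₁)=0.23650 - 0.16825j, Y(Ω₂)=0.16044 + 0.24086j
  term(m=-3) = 0.05021 - 0.17891j   from Y*(Ω₁)=0.19282 + 0.38552j, Y(Ω₂)=-0.31911 - 0.28984j
  term(m=-2) = -0.05517 - 0.01018j   from Y*(Ω₁)=-0.22475 + 0.07179j, Y(Ω₂)=0.20962 + 0.11224j
  term(m=-1) = -0.00497 + 0.05436j   from Y*(Ω₁)=0.03610 + 0.23165j, Y(Ω₂)=0.22584 + 0.05665j
  term(m=+0) = 0.09465 + 0.00000j   from Y*(Ω₁)=-0.30696 + 0.00000j, Y(Ω₂)=-0.30836 + 0.00000j
  term(m=+1) = -0.00497 - 0.05436j   from Y*(Ω₁)=-0.03610 + 0.23165j, Y(Ω₂)=-0.22584 + 0.05665j
  term(m=+2) = -0.05517 + 0.01018j   from Y*(Ω₁)=-0.22475 - 0.07179j, Y(Ω₂)=0.20962 - 0.11224j
  term(m=+3) = 0.05021 + 0.17891j   from Y*(Ω₁)=-0.19282 + 0.38552j, Y(Ω₂)=0.31911 - 0.28984j
  term(m=+4) = 0.07847 - 0.02997j   from Y*(Ω₁)=0.23650 + 0.16825j, Y(Ω₂)=0.16044 - 0.24086j
  term(m=+5) = -0.00433 - 0.00883j   from Y*(Ω₁)=0.06943 - 0.07118j, Y(Ω₂)=0.03316 - 0.09321j
Total Σ_m = 0.22307 - 0.00000j. Multiply by 1.142397: 0.25484 - 0.00000j. P_5(cos γ) = 0.254835

0.254835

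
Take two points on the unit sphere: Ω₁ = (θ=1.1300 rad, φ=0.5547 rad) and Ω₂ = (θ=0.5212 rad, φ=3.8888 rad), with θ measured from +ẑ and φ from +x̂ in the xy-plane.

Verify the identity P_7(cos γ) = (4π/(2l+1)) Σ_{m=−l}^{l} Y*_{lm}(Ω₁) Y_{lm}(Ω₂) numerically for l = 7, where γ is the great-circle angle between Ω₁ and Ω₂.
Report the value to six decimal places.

Summing Y*_{l m}(θ₁,φ₁)·Y_{l m}(θ₂,φ₂) over m ∈ [−7, 7]; prefactor 4π/(2·7+1) = 0.837758:
  [-7]  conj(Y_{7,-7})(Ω₁) = -0.18255 - 0.16712j ; Y_{7,-7}(Ω₂) = -0.00188 - 0.00330j ; Δ = -0.00021 + 0.00092j
  [-6]  conj(Y_{7,-6})(Ω₁) = -0.42928 - 0.08105j ; Y_{7,-6}(Ω₂) = -0.00562 + 0.02408j ; Δ = 0.00436 - 0.00988j
  [-5]  conj(Y_{7,-5})(Ω₁) = -0.28308 + 0.10918j ; Y_{7,-5}(Ω₂) = 0.08166 - 0.05520j ; Δ = -0.01709 + 0.02454j
  [-4]  conj(Y_{7,-4})(Ω₁) = 0.08010 - 0.10581j ; Y_{7,-4}(Ω₂) = -0.26202 - 0.04034j ; Δ = -0.02526 + 0.02449j
  [-3]  conj(Y_{7,-3})(Ω₁) = 0.03260 - 0.34843j ; Y_{7,-3}(Ω₂) = 0.29075 + 0.36636j ; Δ = 0.13713 - 0.08936j
  [-2]  conj(Y_{7,-2})(Ω₁) = -0.00694 - 0.01396j ; Y_{7,-2}(Ω₂) = 0.03377 - 0.44124j ; Δ = -0.00639 + 0.00259j
  [-1]  conj(Y_{7,-1})(Ω₁) = 0.28284 + 0.17525j ; Y_{7,-1}(Ω₂) = 0.02239 - 0.02074j ; Δ = 0.00997 - 0.00194j
  [+0]  conj(Y_{7,0})(Ω₁) = 0.05726 + 0.00000j ; Y_{7,0}(Ω₂) = -0.44876 + 0.00000j ; Δ = -0.02570 + 0.00000j
  [+1]  conj(Y_{7,1})(Ω₁) = -0.28284 + 0.17525j ; Y_{7,1}(Ω₂) = -0.02239 - 0.02074j ; Δ = 0.00997 + 0.00194j
  [+2]  conj(Y_{7,2})(Ω₁) = -0.00694 + 0.01396j ; Y_{7,2}(Ω₂) = 0.03377 + 0.44124j ; Δ = -0.00639 - 0.00259j
  [+3]  conj(Y_{7,3})(Ω₁) = -0.03260 - 0.34843j ; Y_{7,3}(Ω₂) = -0.29075 + 0.36636j ; Δ = 0.13713 + 0.08936j
  [+4]  conj(Y_{7,4})(Ω₁) = 0.08010 + 0.10581j ; Y_{7,4}(Ω₂) = -0.26202 + 0.04034j ; Δ = -0.02526 - 0.02449j
  [+5]  conj(Y_{7,5})(Ω₁) = 0.28308 + 0.10918j ; Y_{7,5}(Ω₂) = -0.08166 - 0.05520j ; Δ = -0.01709 - 0.02454j
  [+6]  conj(Y_{7,6})(Ω₁) = -0.42928 + 0.08105j ; Y_{7,6}(Ω₂) = -0.00562 - 0.02408j ; Δ = 0.00436 + 0.00988j
  [+7]  conj(Y_{7,7})(Ω₁) = 0.18255 - 0.16712j ; Y_{7,7}(Ω₂) = 0.00188 - 0.00330j ; Δ = -0.00021 - 0.00092j
Total Σ_m = 0.17933 + 0.00000j. Multiply by 0.837758: 0.15023 + 0.00000j. P_7(cos γ) = 0.150232

0.150232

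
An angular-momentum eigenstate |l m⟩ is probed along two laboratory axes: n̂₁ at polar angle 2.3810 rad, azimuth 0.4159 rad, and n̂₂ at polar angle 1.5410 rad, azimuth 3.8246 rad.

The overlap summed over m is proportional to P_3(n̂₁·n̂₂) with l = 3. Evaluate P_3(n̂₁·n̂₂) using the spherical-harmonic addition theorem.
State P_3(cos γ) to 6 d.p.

Term-by-term m-sum for l=3 (normalisation 4π/7 = 1.795196):
  [-3]  conj(Y_{3,-3})(Ω₁) = (0.043395, 0.129603) ; Y_{3,-3}(Ω₂) = (0.191753, 0.369924) ; Δ = (-0.039622, 0.040905)
  [-2]  conj(Y_{3,-2})(Ω₁) = (-0.236967, -0.260046) ; Y_{3,-2}(Ω₂) = (0.006186, -0.029784) ; Δ = (-0.009211, 0.005449)
  [-1]  conj(Y_{3,-1})(Ω₁) = (0.330955, 0.146171) ; Y_{3,-1}(Ω₂) = (0.249461, -0.202973) ; Δ = (0.112229, -0.030711)
  [+0]  conj(Y_{3,0})(Ω₁) = (0.101654, -0.000000) ; Y_{3,0}(Ω₂) = (-0.033304, 0.000000) ; Δ = (-0.003385, 0.000000)
  [+1]  conj(Y_{3,1})(Ω₁) = (-0.330955, 0.146171) ; Y_{3,1}(Ω₂) = (-0.249461, -0.202973) ; Δ = (0.112229, 0.030711)
  [+2]  conj(Y_{3,2})(Ω₁) = (-0.236967, 0.260046) ; Y_{3,2}(Ω₂) = (0.006186, 0.029784) ; Δ = (-0.009211, -0.005449)
  [+3]  conj(Y_{3,3})(Ω₁) = (-0.043395, 0.129603) ; Y_{3,3}(Ω₂) = (-0.191753, 0.369924) ; Δ = (-0.039622, -0.040905)
Σ over m = (0.123406, -0.000000); ×(4π/7) → (0.221537, -0.000000). Real part: 0.221537

0.221537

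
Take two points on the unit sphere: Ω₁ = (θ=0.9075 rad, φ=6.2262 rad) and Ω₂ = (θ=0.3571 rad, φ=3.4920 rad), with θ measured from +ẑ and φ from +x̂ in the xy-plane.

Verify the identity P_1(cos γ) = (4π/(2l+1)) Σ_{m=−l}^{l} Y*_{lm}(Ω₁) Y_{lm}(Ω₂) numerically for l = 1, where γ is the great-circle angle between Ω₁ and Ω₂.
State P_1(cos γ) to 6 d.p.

Expand P_1 via completeness: Σ_{m} conj(Y_{1,m}) at Ω₁ times Y_{1,m} at Ω₂ —
  m=-1: Y*=+0.271796-0.015505i  Y=-0.113432+0.041458i  product -0.030187+0.013027i
  m=+0: Y*=+0.300841-0.000000i  Y=+0.457779+0.000000i  product +0.137719+0.000000i
  m=+1: Y*=-0.271796-0.015505i  Y=+0.113432+0.041458i  product -0.030187-0.013027i
Σ over m = +0.077344+0.000000i; ×(4π/3) → +0.323977+0.000000i. Real part: 0.323977

0.323977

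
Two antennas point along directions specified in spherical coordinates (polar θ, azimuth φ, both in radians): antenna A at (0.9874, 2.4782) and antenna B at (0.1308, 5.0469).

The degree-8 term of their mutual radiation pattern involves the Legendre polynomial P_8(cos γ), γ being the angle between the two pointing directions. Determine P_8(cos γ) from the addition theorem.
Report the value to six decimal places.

-0.185018

Expand P_8 via completeness: Σ_{m} conj(Y_{8,m}) at Ω₁ times Y_{8,m} at Ω₂ —
  m=-8: Y*=+0.067984+0.100499i  Y=-0.000000-0.000000i  product -0.000000-0.000000i
  m=-7: Y*=+0.021971-0.319583i  Y=-0.000001+0.000001i  product +0.000000+0.000000i
  m=-6: Y*=-0.301990+0.336073i  Y=+0.000011+0.000023i  product -0.000011-0.000003i
  m=-5: Y*=+0.277141-0.049107i  Y=+0.000356-0.000036i  product +0.000097-0.000028i
  m=-4: Y*=+0.131113+0.069601i  Y=+0.000864-0.003644i  product +0.000367-0.000418i
  m=-3: Y*=-0.147899-0.331737i  Y=-0.024513-0.015617i  product -0.001555+0.010442i
  m=-2: Y*=-0.008582+0.034468i  Y=-0.125199+0.098990i  product -0.002338-0.005165i
  m=-1: Y*=-0.269050+0.210277i  Y=+0.181168+0.521238i  product -0.158348-0.102143i
  m=+0: Y*=+0.088147-0.000000i  Y=+0.831342+0.000000i  product +0.073280+0.000000i
  m=+1: Y*=+0.269050+0.210277i  Y=-0.181168+0.521238i  product -0.158348+0.102143i
  m=+2: Y*=-0.008582-0.034468i  Y=-0.125199-0.098990i  product -0.002338+0.005165i
  m=+3: Y*=+0.147899-0.331737i  Y=+0.024513-0.015617i  product -0.001555-0.010442i
  m=+4: Y*=+0.131113-0.069601i  Y=+0.000864+0.003644i  product +0.000367+0.000418i
  m=+5: Y*=-0.277141-0.049107i  Y=-0.000356-0.000036i  product +0.000097+0.000028i
  m=+6: Y*=-0.301990-0.336073i  Y=+0.000011-0.000023i  product -0.000011+0.000003i
  m=+7: Y*=-0.021971-0.319583i  Y=+0.000001+0.000001i  product +0.000000-0.000000i
  m=+8: Y*=+0.067984-0.100499i  Y=-0.000000+0.000000i  product -0.000000+0.000000i
Accumulated sum -0.250296-0.000000i; after 4π/(2l+1) scaling, -0.185018-0.000000i ⇒ P_8 = -0.185018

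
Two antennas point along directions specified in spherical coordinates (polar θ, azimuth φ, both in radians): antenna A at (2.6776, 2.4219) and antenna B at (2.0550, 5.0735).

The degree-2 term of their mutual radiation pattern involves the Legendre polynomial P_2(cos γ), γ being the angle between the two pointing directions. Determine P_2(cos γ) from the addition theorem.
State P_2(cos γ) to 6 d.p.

Term-by-term m-sum for l=2 (normalisation 4π/5 = 2.513274):
  m=-2: Y*=0.01014 - 0.07669j  Y=-0.22703 + 0.20002j  product 0.01304 + 0.01944j
  m=-1: Y*=0.23251 - 0.20380j  Y=-0.11245 - 0.29776j  product -0.08683 - 0.04631j
  m=+0: Y*=0.44129 + 0.00000j  Y=-0.11036 + 0.00000j  product -0.04870 + 0.00000j
  m=+1: Y*=-0.23251 - 0.20380j  Y=0.11245 - 0.29776j  product -0.08683 + 0.04631j
  m=+2: Y*=0.01014 + 0.07669j  Y=-0.22703 - 0.20002j  product 0.01304 - 0.01944j
Σ over m = -0.19628 + 0.00000j; ×(4π/5) → -0.49330 + 0.00000j. Real part: -0.493304

-0.493304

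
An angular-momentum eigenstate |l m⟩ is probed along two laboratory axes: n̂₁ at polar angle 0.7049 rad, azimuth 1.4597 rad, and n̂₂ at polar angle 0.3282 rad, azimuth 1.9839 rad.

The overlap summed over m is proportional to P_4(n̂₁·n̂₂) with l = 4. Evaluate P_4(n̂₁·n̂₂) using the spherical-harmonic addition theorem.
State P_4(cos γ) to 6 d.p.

0.219042

Term-by-term m-sum for l=4 (normalisation 4π/9 = 1.396263):
  m=-4: Y*=(0.070430, -0.033535)  Y=(-0.000389, -0.004762)  product (-0.000187, -0.000322)
  m=-3: Y*=(-0.084850, -0.245087)  Y=(0.037523, 0.012915)  product (-0.000019, -0.010292)
  m=-2: Y*=(-0.419354, 0.094742)  Y=(-0.124195, 0.134769)  product (0.039313, -0.068282)
  m=-1: Y*=(0.027466, 0.246213)  Y=(-0.189658, -0.432688)  product (0.101324, -0.058581)
  m=+0: Y*=(-0.277624, -0.000000)  Y=(0.446599, 0.000000)  product (-0.123986, -0.000000)
  m=+1: Y*=(-0.027466, 0.246213)  Y=(0.189658, -0.432688)  product (0.101324, 0.058581)
  m=+2: Y*=(-0.419354, -0.094742)  Y=(-0.124195, -0.134769)  product (0.039313, 0.068282)
  m=+3: Y*=(0.084850, -0.245087)  Y=(-0.037523, 0.012915)  product (-0.000019, 0.010292)
  m=+4: Y*=(0.070430, 0.033535)  Y=(-0.000389, 0.004762)  product (-0.000187, 0.000322)
Total Σ_m = (0.156877, -0.000000). Multiply by 1.396263: (0.219042, -0.000000). P_4(cos γ) = 0.219042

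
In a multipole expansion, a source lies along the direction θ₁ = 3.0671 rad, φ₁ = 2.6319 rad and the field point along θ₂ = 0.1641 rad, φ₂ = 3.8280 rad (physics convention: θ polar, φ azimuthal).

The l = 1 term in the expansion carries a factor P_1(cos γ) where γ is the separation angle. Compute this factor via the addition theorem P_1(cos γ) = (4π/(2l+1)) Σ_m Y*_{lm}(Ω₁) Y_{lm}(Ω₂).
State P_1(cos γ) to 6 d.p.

-0.979380

Term-by-term m-sum for l=1 (normalisation 4π/3 = 4.188790):
  term(m=-1) = +0.000531-0.001351i   from Y*(Ω₁)=-0.022445+0.012546i, Y(Ω₂)=-0.043659+0.035770i
  term(m=+0) = -0.234872-0.000000i   from Y*(Ω₁)=-0.487247-0.000000i, Y(Ω₂)=+0.482039+0.000000i
  term(m=+1) = +0.000531+0.001351i   from Y*(Ω₁)=+0.022445+0.012546i, Y(Ω₂)=+0.043659+0.035770i
Accumulated sum -0.233810+0.000000i; after 4π/(2l+1) scaling, -0.979380+0.000000i ⇒ P_1 = -0.979380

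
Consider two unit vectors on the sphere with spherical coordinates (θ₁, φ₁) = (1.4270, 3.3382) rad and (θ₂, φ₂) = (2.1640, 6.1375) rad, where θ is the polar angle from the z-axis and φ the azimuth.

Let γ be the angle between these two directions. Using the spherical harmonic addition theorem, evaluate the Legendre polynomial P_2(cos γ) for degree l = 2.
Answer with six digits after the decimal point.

Expand P_2 via completeness: Σ_{m} conj(Y_{2,m}) at Ω₁ times Y_{2,m} at Ω₂ —
  [-2]  conj(Y_{2,-2})(Ω₁) = (0.349468, 0.144965) ; Y_{2,-2}(Ω₂) = (0.254369, 0.076287) ; Δ = (0.077835, 0.063534)
  [-1]  conj(Y_{2,-1})(Ω₁) = (-0.107454, -0.021403) ; Y_{2,-1}(Ω₂) = (-0.354294, -0.051984) ; Δ = (0.036958, 0.013169)
  [+0]  conj(Y_{2,0})(Ω₁) = (-0.295962, -0.000000) ; Y_{2,0}(Ω₂) = (-0.019709, 0.000000) ; Δ = (0.005833, 0.000000)
  [+1]  conj(Y_{2,1})(Ω₁) = (0.107454, -0.021403) ; Y_{2,1}(Ω₂) = (0.354294, -0.051984) ; Δ = (0.036958, -0.013169)
  [+2]  conj(Y_{2,2})(Ω₁) = (0.349468, -0.144965) ; Y_{2,2}(Ω₂) = (0.254369, -0.076287) ; Δ = (0.077835, -0.063534)
Total Σ_m = (0.235418, 0.000000). Multiply by 2.513274: (0.591669, 0.000000). P_2(cos γ) = 0.591669

0.591669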